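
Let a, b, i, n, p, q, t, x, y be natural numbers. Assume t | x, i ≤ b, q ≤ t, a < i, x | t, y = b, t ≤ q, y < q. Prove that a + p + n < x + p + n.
Since a < i and i ≤ b, a < b. Since q ≤ t and t ≤ q, q = t. t | x and x | t, hence t = x. q = t, so q = x. y = b and y < q, so b < q. q = x, so b < x. Since a < b, a < x. Then a + p < x + p. Then a + p + n < x + p + n.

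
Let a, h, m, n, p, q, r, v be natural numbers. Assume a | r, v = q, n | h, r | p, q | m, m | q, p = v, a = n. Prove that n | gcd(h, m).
From a = n and a | r, n | r. From q | m and m | q, q = m. p = v and v = q, therefore p = q. r | p, so r | q. q = m, so r | m. Since n | r, n | m. Since n | h, n | gcd(h, m).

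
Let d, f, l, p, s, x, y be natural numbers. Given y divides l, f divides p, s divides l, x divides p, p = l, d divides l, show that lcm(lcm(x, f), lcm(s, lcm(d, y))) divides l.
From x divides p and f divides p, lcm(x, f) divides p. p = l, so lcm(x, f) divides l. d divides l and y divides l, hence lcm(d, y) divides l. Since s divides l, lcm(s, lcm(d, y)) divides l. Since lcm(x, f) divides l, lcm(lcm(x, f), lcm(s, lcm(d, y))) divides l.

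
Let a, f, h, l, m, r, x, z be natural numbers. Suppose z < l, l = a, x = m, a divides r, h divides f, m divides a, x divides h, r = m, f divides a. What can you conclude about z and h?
z < h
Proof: r = m and a divides r, hence a divides m. Because m divides a, m = a. Since x = m, x = a. Since x divides h, a divides h. h divides f and f divides a, therefore h divides a. a divides h, so a = h. l = a, so l = h. z < l, so z < h.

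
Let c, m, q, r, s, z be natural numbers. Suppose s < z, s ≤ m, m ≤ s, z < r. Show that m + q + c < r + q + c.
Because s ≤ m and m ≤ s, s = m. s < z and z < r, therefore s < r. s = m, so m < r. Then m + q < r + q. Then m + q + c < r + q + c.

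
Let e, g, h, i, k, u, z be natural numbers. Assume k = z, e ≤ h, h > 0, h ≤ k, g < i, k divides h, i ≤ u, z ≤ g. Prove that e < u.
Because k divides h and h > 0, k ≤ h. Because h ≤ k, h = k. Since k = z, h = z. Since e ≤ h, e ≤ z. From g < i and i ≤ u, g < u. Since z ≤ g, z < u. Since e ≤ z, e < u.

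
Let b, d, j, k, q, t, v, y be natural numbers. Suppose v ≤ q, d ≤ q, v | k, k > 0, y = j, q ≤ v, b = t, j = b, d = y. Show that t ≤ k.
j = b and b = t, so j = t. q ≤ v and v ≤ q, thus q = v. d = y and d ≤ q, hence y ≤ q. Since y = j, j ≤ q. Since q = v, j ≤ v. j = t, so t ≤ v. v | k and k > 0, thus v ≤ k. Since t ≤ v, t ≤ k.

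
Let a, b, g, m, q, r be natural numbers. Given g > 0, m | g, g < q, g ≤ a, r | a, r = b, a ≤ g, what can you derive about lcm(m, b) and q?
lcm(m, b) < q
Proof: a ≤ g and g ≤ a, thus a = g. Since r = b and r | a, b | a. Because a = g, b | g. m | g, so lcm(m, b) | g. g > 0, so lcm(m, b) ≤ g. g < q, so lcm(m, b) < q.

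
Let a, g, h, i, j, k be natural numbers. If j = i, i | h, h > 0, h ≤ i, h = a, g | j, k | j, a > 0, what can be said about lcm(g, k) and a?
lcm(g, k) ≤ a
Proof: i | h and h > 0, thus i ≤ h. Since h ≤ i, i = h. From j = i, j = h. Because h = a, j = a. From g | j and k | j, lcm(g, k) | j. j = a, so lcm(g, k) | a. a > 0, so lcm(g, k) ≤ a.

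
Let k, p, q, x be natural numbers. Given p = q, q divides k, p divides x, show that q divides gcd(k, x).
Because p = q and p divides x, q divides x. Since q divides k, q divides gcd(k, x).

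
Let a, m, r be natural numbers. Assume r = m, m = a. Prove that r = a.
Because r = m and m = a, by transitivity, r = a.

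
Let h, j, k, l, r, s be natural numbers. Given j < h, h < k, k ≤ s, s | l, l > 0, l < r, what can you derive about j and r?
j < r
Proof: j < h and h < k, therefore j < k. s | l and l > 0, thus s ≤ l. Since k ≤ s, k ≤ l. l < r, so k < r. j < k, so j < r.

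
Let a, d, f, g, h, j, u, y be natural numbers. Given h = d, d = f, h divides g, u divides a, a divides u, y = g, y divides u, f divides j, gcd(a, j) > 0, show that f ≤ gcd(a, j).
h = d and d = f, thus h = f. h divides g, so f divides g. Since u divides a and a divides u, u = a. y = g and y divides u, so g divides u. u = a, so g divides a. f divides g, so f divides a. f divides j, so f divides gcd(a, j). Since gcd(a, j) > 0, f ≤ gcd(a, j).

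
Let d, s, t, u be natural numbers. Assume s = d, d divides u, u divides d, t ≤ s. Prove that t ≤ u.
Since d divides u and u divides d, d = u. Since s = d, s = u. Since t ≤ s, t ≤ u.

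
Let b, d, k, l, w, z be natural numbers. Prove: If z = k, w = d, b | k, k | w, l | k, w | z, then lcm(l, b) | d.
z = k and w | z, hence w | k. k | w, so k = w. Since w = d, k = d. Because l | k and b | k, lcm(l, b) | k. From k = d, lcm(l, b) | d.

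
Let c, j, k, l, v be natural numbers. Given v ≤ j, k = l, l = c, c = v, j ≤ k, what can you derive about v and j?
v = j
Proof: k = l and l = c, therefore k = c. Since c = v, k = v. Because j ≤ k, j ≤ v. v ≤ j, so v = j.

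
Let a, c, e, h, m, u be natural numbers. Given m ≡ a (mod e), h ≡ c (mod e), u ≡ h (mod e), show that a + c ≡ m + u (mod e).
u ≡ h (mod e) and h ≡ c (mod e), therefore u ≡ c (mod e). Since m ≡ a (mod e), m + u ≡ a + c (mod e). Then a + c ≡ m + u (mod e).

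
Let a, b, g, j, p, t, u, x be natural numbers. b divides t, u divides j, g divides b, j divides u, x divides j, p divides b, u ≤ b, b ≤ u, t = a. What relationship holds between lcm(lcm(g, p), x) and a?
lcm(lcm(g, p), x) divides a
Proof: g divides b and p divides b, hence lcm(g, p) divides b. j divides u and u divides j, so j = u. u ≤ b and b ≤ u, therefore u = b. j = u, so j = b. Since x divides j, x divides b. Since lcm(g, p) divides b, lcm(lcm(g, p), x) divides b. From t = a and b divides t, b divides a. From lcm(lcm(g, p), x) divides b, lcm(lcm(g, p), x) divides a.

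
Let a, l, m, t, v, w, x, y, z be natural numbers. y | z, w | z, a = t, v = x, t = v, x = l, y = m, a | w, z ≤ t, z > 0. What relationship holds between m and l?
m | l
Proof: Because t = v and v = x, t = x. Since x = l, t = l. a = t and a | w, therefore t | w. Since w | z, t | z. z > 0, so t ≤ z. z ≤ t, so z = t. y = m and y | z, hence m | z. z = t, so m | t. t = l, so m | l.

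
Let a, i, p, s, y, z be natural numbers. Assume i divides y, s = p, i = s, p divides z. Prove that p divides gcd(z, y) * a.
i = s and s = p, therefore i = p. Since i divides y, p divides y. From p divides z, p divides gcd(z, y). Then p divides gcd(z, y) * a.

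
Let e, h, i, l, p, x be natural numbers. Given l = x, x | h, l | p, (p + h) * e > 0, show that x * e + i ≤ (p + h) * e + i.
l = x and l | p, so x | p. x | h, so x | p + h. Then x * e | (p + h) * e. Since (p + h) * e > 0, x * e ≤ (p + h) * e. Then x * e + i ≤ (p + h) * e + i.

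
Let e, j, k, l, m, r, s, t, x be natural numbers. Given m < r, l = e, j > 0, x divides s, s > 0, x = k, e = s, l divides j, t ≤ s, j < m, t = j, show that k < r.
x = k and x divides s, therefore k divides s. s > 0, so k ≤ s. t = j and t ≤ s, thus j ≤ s. Because l = e and e = s, l = s. l divides j and j > 0, therefore l ≤ j. l = s, so s ≤ j. Because j ≤ s, j = s. Since j < m and m < r, j < r. j = s, so s < r. k ≤ s, so k < r.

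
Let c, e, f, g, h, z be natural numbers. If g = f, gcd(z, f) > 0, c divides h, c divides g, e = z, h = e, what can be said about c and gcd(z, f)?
c ≤ gcd(z, f)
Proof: Since h = e and e = z, h = z. c divides h, so c divides z. g = f and c divides g, hence c divides f. Because c divides z, c divides gcd(z, f). gcd(z, f) > 0, so c ≤ gcd(z, f).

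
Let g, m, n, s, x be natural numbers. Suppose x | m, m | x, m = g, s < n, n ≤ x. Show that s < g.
x | m and m | x, therefore x = m. m = g, so x = g. Because s < n and n ≤ x, s < x. Since x = g, s < g.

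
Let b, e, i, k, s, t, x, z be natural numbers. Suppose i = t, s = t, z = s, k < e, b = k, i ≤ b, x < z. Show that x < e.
z = s and x < z, so x < s. Since s = t, x < t. i = t and i ≤ b, hence t ≤ b. b = k, so t ≤ k. x < t, so x < k. k < e, so x < e.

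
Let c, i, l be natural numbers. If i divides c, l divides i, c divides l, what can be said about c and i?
c = i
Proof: c divides l and l divides i, so c divides i. i divides c, so i = c. Then c = i.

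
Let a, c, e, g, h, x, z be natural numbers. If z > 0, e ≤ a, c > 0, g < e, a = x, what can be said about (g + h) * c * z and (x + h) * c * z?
(g + h) * c * z < (x + h) * c * z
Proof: Because g < e and e ≤ a, g < a. a = x, so g < x. Then g + h < x + h. Since c > 0, by multiplying by a positive, (g + h) * c < (x + h) * c. Combining with z > 0, by multiplying by a positive, (g + h) * c * z < (x + h) * c * z.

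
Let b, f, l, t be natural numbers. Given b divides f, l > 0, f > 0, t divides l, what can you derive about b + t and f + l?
b + t ≤ f + l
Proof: b divides f and f > 0, so b ≤ f. From t divides l and l > 0, t ≤ l. b ≤ f, so b + t ≤ f + l.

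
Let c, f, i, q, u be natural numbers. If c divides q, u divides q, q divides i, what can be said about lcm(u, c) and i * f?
lcm(u, c) divides i * f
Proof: u divides q and c divides q, therefore lcm(u, c) divides q. Since q divides i, lcm(u, c) divides i. Then lcm(u, c) divides i * f.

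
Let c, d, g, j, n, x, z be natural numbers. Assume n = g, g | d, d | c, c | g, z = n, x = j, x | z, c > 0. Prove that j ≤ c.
Because g | d and d | c, g | c. Because c | g, g = c. Since n = g, n = c. From x = j and x | z, j | z. z = n, so j | n. n = c, so j | c. Since c > 0, j ≤ c.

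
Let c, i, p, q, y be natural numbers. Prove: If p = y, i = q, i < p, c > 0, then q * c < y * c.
Since i = q and i < p, q < p. p = y, so q < y. c > 0, so q * c < y * c.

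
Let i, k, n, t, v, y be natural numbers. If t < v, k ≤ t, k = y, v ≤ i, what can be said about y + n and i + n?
y + n < i + n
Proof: t < v and v ≤ i, hence t < i. k ≤ t, so k < i. Since k = y, y < i. Then y + n < i + n.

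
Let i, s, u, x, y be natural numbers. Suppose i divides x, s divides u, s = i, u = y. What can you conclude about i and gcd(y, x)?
i divides gcd(y, x)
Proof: s = i and s divides u, so i divides u. Since u = y, i divides y. Since i divides x, i divides gcd(y, x).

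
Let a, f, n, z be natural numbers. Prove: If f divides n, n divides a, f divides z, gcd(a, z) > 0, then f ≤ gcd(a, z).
Because f divides n and n divides a, f divides a. Since f divides z, f divides gcd(a, z). Since gcd(a, z) > 0, f ≤ gcd(a, z).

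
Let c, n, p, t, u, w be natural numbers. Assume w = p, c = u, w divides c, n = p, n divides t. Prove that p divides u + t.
Because w = p and w divides c, p divides c. Since c = u, p divides u. n = p and n divides t, hence p divides t. p divides u, so p divides u + t.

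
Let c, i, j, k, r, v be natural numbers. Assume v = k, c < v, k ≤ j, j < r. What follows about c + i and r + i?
c + i < r + i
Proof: v = k and c < v, hence c < k. k ≤ j, so c < j. j < r, so c < r. Then c + i < r + i.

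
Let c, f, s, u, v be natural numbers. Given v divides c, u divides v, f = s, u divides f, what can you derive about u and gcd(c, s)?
u divides gcd(c, s)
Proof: u divides v and v divides c, so u divides c. From f = s and u divides f, u divides s. u divides c, so u divides gcd(c, s).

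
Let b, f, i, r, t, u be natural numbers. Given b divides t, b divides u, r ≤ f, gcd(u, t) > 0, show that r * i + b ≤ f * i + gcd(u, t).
From r ≤ f, by multiplying by a non-negative, r * i ≤ f * i. b divides u and b divides t, therefore b divides gcd(u, t). Since gcd(u, t) > 0, b ≤ gcd(u, t). r * i ≤ f * i, so r * i + b ≤ f * i + gcd(u, t).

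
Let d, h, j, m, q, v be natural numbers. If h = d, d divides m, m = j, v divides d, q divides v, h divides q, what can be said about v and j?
v divides j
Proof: Because h divides q and q divides v, h divides v. From h = d, d divides v. v divides d, so d = v. m = j and d divides m, so d divides j. d = v, so v divides j.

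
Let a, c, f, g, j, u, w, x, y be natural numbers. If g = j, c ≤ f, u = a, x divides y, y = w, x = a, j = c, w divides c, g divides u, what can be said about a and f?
a ≤ f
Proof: Since g = j and j = c, g = c. u = a and g divides u, therefore g divides a. g = c, so c divides a. Since y = w and x divides y, x divides w. Because w divides c, x divides c. Since x = a, a divides c. From c divides a, c = a. c ≤ f, so a ≤ f.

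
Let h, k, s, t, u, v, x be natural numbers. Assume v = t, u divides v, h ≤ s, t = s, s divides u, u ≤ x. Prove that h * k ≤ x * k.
Since v = t and t = s, v = s. u divides v, so u divides s. Since s divides u, u = s. u ≤ x, so s ≤ x. h ≤ s, so h ≤ x. By multiplying by a non-negative, h * k ≤ x * k.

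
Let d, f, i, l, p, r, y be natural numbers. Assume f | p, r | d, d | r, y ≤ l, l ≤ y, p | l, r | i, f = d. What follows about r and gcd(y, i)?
r | gcd(y, i)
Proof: Since d | r and r | d, d = r. f = d, so f = r. Since l ≤ y and y ≤ l, l = y. From f | p and p | l, f | l. Since l = y, f | y. Because f = r, r | y. r | i, so r | gcd(y, i).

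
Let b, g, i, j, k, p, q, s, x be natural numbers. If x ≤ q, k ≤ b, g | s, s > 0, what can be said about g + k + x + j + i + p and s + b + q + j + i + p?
g + k + x + j + i + p ≤ s + b + q + j + i + p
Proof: g | s and s > 0, thus g ≤ s. k ≤ b, so g + k ≤ s + b. From x ≤ q, g + k + x ≤ s + b + q. Then g + k + x + j ≤ s + b + q + j. Then g + k + x + j + i ≤ s + b + q + j + i. Then g + k + x + j + i + p ≤ s + b + q + j + i + p.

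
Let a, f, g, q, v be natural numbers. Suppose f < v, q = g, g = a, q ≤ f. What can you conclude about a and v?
a < v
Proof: From q = g and g = a, q = a. Since q ≤ f and f < v, q < v. q = a, so a < v.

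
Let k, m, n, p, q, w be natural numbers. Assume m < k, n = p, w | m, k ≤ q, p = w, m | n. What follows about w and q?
w < q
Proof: n = p and p = w, so n = w. Since m | n, m | w. w | m, so m = w. m < k and k ≤ q, so m < q. Because m = w, w < q.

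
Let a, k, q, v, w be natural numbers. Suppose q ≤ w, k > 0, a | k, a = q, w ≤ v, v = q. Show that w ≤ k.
v = q and w ≤ v, therefore w ≤ q. Since q ≤ w, q = w. a = q, so a = w. Because a | k and k > 0, a ≤ k. Because a = w, w ≤ k.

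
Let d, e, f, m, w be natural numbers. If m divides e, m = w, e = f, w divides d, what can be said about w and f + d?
w divides f + d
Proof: Since m = w and m divides e, w divides e. e = f, so w divides f. w divides d, so w divides f + d.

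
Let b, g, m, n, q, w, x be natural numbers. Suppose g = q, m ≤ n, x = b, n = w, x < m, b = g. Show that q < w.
x = b and b = g, so x = g. Since g = q, x = q. n = w and m ≤ n, hence m ≤ w. Since x < m, x < w. Since x = q, q < w.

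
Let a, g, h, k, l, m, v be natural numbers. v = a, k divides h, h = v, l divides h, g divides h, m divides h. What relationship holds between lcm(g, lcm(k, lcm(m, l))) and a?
lcm(g, lcm(k, lcm(m, l))) divides a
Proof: Because h = v and v = a, h = a. m divides h and l divides h, hence lcm(m, l) divides h. k divides h, so lcm(k, lcm(m, l)) divides h. g divides h, so lcm(g, lcm(k, lcm(m, l))) divides h. h = a, so lcm(g, lcm(k, lcm(m, l))) divides a.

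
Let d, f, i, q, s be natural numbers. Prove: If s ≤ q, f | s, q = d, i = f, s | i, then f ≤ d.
Because i = f and s | i, s | f. Since f | s, s = f. q = d and s ≤ q, so s ≤ d. s = f, so f ≤ d.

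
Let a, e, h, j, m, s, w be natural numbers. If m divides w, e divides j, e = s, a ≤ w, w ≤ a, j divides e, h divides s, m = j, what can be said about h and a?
h divides a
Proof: Because j divides e and e divides j, j = e. Since e = s, j = s. Because w ≤ a and a ≤ w, w = a. m = j and m divides w, thus j divides w. Because w = a, j divides a. From j = s, s divides a. Since h divides s, h divides a.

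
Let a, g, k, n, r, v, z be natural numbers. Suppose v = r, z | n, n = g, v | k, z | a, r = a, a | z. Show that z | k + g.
a | z and z | a, hence a = z. r = a, so r = z. From v = r and v | k, r | k. r = z, so z | k. n = g and z | n, thus z | g. Because z | k, z | k + g.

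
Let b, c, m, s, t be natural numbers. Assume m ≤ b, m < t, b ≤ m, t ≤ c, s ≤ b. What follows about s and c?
s < c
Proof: Because b ≤ m and m ≤ b, b = m. Since s ≤ b, s ≤ m. From m < t and t ≤ c, m < c. Because s ≤ m, s < c.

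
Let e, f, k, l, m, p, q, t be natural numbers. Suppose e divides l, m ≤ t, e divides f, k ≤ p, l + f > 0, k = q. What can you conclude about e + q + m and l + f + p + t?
e + q + m ≤ l + f + p + t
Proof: Because e divides l and e divides f, e divides l + f. l + f > 0, so e ≤ l + f. k = q and k ≤ p, thus q ≤ p. Because m ≤ t, q + m ≤ p + t. Since e ≤ l + f, e + q + m ≤ l + f + p + t.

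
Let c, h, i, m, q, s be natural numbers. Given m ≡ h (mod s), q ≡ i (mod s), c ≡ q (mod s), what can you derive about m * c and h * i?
m * c ≡ h * i (mod s)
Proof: Since c ≡ q (mod s) and q ≡ i (mod s), c ≡ i (mod s). m ≡ h (mod s), so m * c ≡ h * i (mod s).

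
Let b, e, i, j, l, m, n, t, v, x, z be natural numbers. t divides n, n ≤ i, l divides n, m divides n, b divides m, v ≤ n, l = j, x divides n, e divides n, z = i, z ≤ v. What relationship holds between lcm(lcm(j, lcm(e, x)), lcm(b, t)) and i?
lcm(lcm(j, lcm(e, x)), lcm(b, t)) divides i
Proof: Since z = i and z ≤ v, i ≤ v. v ≤ n, so i ≤ n. From n ≤ i, n = i. l = j and l divides n, so j divides n. e divides n and x divides n, therefore lcm(e, x) divides n. j divides n, so lcm(j, lcm(e, x)) divides n. From b divides m and m divides n, b divides n. t divides n, so lcm(b, t) divides n. Since lcm(j, lcm(e, x)) divides n, lcm(lcm(j, lcm(e, x)), lcm(b, t)) divides n. Since n = i, lcm(lcm(j, lcm(e, x)), lcm(b, t)) divides i.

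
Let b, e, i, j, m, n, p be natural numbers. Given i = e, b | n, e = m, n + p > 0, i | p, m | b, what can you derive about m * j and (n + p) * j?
m * j ≤ (n + p) * j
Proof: m | b and b | n, hence m | n. i = e and e = m, thus i = m. i | p, so m | p. m | n, so m | n + p. From n + p > 0, m ≤ n + p. Then m * j ≤ (n + p) * j.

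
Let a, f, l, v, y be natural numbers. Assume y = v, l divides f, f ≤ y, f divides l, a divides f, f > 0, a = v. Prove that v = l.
a divides f and f > 0, therefore a ≤ f. Since a = v, v ≤ f. From y = v and f ≤ y, f ≤ v. Since v ≤ f, v = f. f divides l and l divides f, hence f = l. v = f, so v = l.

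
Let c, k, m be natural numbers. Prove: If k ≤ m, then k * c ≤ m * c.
Because k ≤ m, by multiplying by a non-negative, k * c ≤ m * c.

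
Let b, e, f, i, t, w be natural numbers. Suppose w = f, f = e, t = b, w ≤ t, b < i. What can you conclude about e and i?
e < i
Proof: Because w = f and f = e, w = e. t = b and w ≤ t, thus w ≤ b. Since b < i, w < i. Since w = e, e < i.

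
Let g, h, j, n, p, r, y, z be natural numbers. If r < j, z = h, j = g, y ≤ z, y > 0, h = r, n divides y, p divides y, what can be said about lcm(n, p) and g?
lcm(n, p) < g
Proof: n divides y and p divides y, thus lcm(n, p) divides y. From y > 0, lcm(n, p) ≤ y. z = h and h = r, thus z = r. Since y ≤ z, y ≤ r. Since lcm(n, p) ≤ y, lcm(n, p) ≤ r. Since r < j, lcm(n, p) < j. Since j = g, lcm(n, p) < g.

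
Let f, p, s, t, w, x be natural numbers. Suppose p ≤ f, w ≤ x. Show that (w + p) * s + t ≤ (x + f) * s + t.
Because w ≤ x and p ≤ f, w + p ≤ x + f. Then (w + p) * s ≤ (x + f) * s. Then (w + p) * s + t ≤ (x + f) * s + t.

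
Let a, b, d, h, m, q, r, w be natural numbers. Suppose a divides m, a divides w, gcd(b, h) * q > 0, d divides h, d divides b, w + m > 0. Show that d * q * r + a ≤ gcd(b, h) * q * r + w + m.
d divides b and d divides h, thus d divides gcd(b, h). Then d * q divides gcd(b, h) * q. Since gcd(b, h) * q > 0, d * q ≤ gcd(b, h) * q. By multiplying by a non-negative, d * q * r ≤ gcd(b, h) * q * r. a divides w and a divides m, thus a divides w + m. Since w + m > 0, a ≤ w + m. d * q * r ≤ gcd(b, h) * q * r, so d * q * r + a ≤ gcd(b, h) * q * r + w + m.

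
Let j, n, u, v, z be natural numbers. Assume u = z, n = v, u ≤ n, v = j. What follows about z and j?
z ≤ j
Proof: n = v and v = j, therefore n = j. u ≤ n, so u ≤ j. Since u = z, z ≤ j.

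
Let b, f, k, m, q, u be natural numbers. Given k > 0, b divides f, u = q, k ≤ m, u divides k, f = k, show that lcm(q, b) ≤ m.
Since u = q and u divides k, q divides k. f = k and b divides f, thus b divides k. q divides k, so lcm(q, b) divides k. k > 0, so lcm(q, b) ≤ k. k ≤ m, so lcm(q, b) ≤ m.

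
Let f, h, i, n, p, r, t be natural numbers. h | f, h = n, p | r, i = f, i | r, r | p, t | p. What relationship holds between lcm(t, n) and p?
lcm(t, n) | p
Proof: h = n and h | f, so n | f. Since r | p and p | r, r = p. i = f and i | r, hence f | r. r = p, so f | p. Since n | f, n | p. t | p, so lcm(t, n) | p.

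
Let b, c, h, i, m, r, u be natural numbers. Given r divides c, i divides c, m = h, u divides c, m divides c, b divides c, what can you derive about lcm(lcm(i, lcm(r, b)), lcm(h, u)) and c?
lcm(lcm(i, lcm(r, b)), lcm(h, u)) divides c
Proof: From r divides c and b divides c, lcm(r, b) divides c. Since i divides c, lcm(i, lcm(r, b)) divides c. From m = h and m divides c, h divides c. u divides c, so lcm(h, u) divides c. Since lcm(i, lcm(r, b)) divides c, lcm(lcm(i, lcm(r, b)), lcm(h, u)) divides c.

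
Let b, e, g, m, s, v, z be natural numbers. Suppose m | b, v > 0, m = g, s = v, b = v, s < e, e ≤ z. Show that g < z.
b = v and m | b, thus m | v. m = g, so g | v. v > 0, so g ≤ v. s = v and s < e, therefore v < e. e ≤ z, so v < z. g ≤ v, so g < z.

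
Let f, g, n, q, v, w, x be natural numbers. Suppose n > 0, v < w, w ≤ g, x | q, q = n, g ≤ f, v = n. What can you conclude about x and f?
x < f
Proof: From q = n and x | q, x | n. Since n > 0, x ≤ n. v = n and v < w, so n < w. x ≤ n, so x < w. Because w ≤ g and g ≤ f, w ≤ f. Since x < w, x < f.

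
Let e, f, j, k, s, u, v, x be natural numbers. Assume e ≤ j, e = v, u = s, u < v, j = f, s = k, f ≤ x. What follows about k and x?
k < x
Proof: Since e = v and e ≤ j, v ≤ j. u < v, so u < j. u = s, so s < j. Because j = f, s < f. s = k, so k < f. f ≤ x, so k < x.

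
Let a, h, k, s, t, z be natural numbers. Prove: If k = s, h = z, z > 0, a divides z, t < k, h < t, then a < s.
From a divides z and z > 0, a ≤ z. h = z and h < t, therefore z < t. Since t < k, z < k. Since k = s, z < s. a ≤ z, so a < s.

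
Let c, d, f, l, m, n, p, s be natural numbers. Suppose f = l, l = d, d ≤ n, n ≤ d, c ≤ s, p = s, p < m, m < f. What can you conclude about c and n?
c < n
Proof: Because f = l and l = d, f = d. From d ≤ n and n ≤ d, d = n. f = d, so f = n. Because p < m and m < f, p < f. Since p = s, s < f. Since c ≤ s, c < f. Since f = n, c < n.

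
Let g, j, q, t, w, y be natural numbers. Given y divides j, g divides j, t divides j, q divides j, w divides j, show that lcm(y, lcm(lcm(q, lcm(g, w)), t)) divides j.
g divides j and w divides j, hence lcm(g, w) divides j. q divides j, so lcm(q, lcm(g, w)) divides j. Since t divides j, lcm(lcm(q, lcm(g, w)), t) divides j. y divides j, so lcm(y, lcm(lcm(q, lcm(g, w)), t)) divides j.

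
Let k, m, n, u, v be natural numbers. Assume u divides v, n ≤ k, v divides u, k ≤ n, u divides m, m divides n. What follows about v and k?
v divides k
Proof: n ≤ k and k ≤ n, thus n = k. Because u divides v and v divides u, u = v. u divides m and m divides n, hence u divides n. u = v, so v divides n. Since n = k, v divides k.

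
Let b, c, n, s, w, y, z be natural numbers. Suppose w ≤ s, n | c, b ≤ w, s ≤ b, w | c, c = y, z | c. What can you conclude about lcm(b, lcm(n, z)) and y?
lcm(b, lcm(n, z)) | y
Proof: w ≤ s and s ≤ b, therefore w ≤ b. b ≤ w, so w = b. Since w | c, b | c. n | c and z | c, so lcm(n, z) | c. Since b | c, lcm(b, lcm(n, z)) | c. From c = y, lcm(b, lcm(n, z)) | y.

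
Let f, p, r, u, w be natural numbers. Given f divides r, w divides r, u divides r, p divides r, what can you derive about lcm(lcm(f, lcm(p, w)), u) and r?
lcm(lcm(f, lcm(p, w)), u) divides r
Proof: p divides r and w divides r, so lcm(p, w) divides r. f divides r, so lcm(f, lcm(p, w)) divides r. From u divides r, lcm(lcm(f, lcm(p, w)), u) divides r.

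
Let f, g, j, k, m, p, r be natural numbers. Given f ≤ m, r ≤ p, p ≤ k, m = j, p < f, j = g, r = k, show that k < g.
r = k and r ≤ p, so k ≤ p. p ≤ k, so p = k. m = j and j = g, thus m = g. p < f and f ≤ m, hence p < m. Since m = g, p < g. p = k, so k < g.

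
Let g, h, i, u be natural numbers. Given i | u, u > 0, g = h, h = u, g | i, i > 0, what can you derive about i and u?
i = u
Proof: i | u and u > 0, so i ≤ u. g = h and h = u, thus g = u. Since g | i, u | i. Since i > 0, u ≤ i. Since i ≤ u, i = u.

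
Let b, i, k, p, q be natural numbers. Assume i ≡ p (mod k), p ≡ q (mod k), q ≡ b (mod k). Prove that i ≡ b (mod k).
Since i ≡ p (mod k) and p ≡ q (mod k), i ≡ q (mod k). Since q ≡ b (mod k), i ≡ b (mod k).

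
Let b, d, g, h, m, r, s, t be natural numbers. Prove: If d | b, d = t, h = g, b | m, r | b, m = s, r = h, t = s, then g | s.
From r = h and h = g, r = g. m = s and b | m, thus b | s. From d = t and t = s, d = s. Because d | b, s | b. Since b | s, b = s. Since r | b, r | s. Since r = g, g | s.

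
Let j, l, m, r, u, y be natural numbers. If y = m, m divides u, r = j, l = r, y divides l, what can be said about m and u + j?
m divides u + j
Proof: From l = r and r = j, l = j. Since y divides l, y divides j. Since y = m, m divides j. Since m divides u, m divides u + j.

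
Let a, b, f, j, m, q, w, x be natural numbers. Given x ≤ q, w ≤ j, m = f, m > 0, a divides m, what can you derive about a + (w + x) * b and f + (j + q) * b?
a + (w + x) * b ≤ f + (j + q) * b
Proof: a divides m and m > 0, hence a ≤ m. m = f, so a ≤ f. w ≤ j and x ≤ q, thus w + x ≤ j + q. By multiplying by a non-negative, (w + x) * b ≤ (j + q) * b. a ≤ f, so a + (w + x) * b ≤ f + (j + q) * b.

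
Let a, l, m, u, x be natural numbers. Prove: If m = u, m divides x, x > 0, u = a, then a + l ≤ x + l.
m = u and m divides x, so u divides x. x > 0, so u ≤ x. u = a, so a ≤ x. Then a + l ≤ x + l.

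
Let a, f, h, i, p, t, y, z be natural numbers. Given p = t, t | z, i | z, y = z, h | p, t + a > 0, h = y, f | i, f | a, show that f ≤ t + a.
Since p = t and h | p, h | t. Since h = y, y | t. y = z, so z | t. t | z, so z = t. f | i and i | z, hence f | z. Since z = t, f | t. Since f | a, f | t + a. t + a > 0, so f ≤ t + a.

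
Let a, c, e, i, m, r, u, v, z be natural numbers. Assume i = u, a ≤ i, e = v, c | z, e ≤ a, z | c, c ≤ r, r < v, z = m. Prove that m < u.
c | z and z | c, thus c = z. z = m, so c = m. From e = v and e ≤ a, v ≤ a. i = u and a ≤ i, therefore a ≤ u. From v ≤ a, v ≤ u. r < v, so r < u. c ≤ r, so c < u. c = m, so m < u.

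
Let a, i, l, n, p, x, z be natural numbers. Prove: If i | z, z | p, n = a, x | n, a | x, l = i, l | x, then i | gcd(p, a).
i | z and z | p, thus i | p. Since n = a and x | n, x | a. Since a | x, x = a. From l = i and l | x, i | x. Since x = a, i | a. i | p, so i | gcd(p, a).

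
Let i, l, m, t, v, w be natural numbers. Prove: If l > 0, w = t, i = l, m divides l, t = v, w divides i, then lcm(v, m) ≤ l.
w = t and t = v, therefore w = v. Since i = l and w divides i, w divides l. w = v, so v divides l. Because m divides l, lcm(v, m) divides l. l > 0, so lcm(v, m) ≤ l.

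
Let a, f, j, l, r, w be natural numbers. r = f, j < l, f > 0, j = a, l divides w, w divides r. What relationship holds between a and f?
a < f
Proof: Because j = a and j < l, a < l. From r = f and w divides r, w divides f. Since l divides w, l divides f. f > 0, so l ≤ f. a < l, so a < f.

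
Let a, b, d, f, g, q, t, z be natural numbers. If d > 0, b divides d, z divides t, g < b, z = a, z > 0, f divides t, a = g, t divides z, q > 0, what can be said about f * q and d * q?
f * q < d * q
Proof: z = a and a = g, therefore z = g. t divides z and z divides t, thus t = z. Since f divides t, f divides z. Since z > 0, f ≤ z. Because z = g, f ≤ g. g < b, so f < b. b divides d and d > 0, therefore b ≤ d. f < b, so f < d. Combining with q > 0, by multiplying by a positive, f * q < d * q.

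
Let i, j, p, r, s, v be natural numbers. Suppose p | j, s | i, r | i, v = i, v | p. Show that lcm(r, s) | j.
r | i and s | i, hence lcm(r, s) | i. v = i and v | p, therefore i | p. lcm(r, s) | i, so lcm(r, s) | p. p | j, so lcm(r, s) | j.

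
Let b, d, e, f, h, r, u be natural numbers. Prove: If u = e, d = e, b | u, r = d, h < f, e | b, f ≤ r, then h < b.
u = e and b | u, therefore b | e. Since e | b, e = b. r = d and d = e, thus r = e. Since f ≤ r, f ≤ e. h < f, so h < e. e = b, so h < b.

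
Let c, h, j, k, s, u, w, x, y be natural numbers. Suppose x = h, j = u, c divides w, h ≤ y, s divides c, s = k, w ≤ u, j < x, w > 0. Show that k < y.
s divides c and c divides w, therefore s divides w. s = k, so k divides w. Since w > 0, k ≤ w. Since j = u and j < x, u < x. Since x = h, u < h. w ≤ u, so w < h. k ≤ w, so k < h. h ≤ y, so k < y.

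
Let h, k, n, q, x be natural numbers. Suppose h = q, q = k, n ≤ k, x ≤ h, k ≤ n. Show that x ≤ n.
h = q and q = k, therefore h = k. k ≤ n and n ≤ k, therefore k = n. h = k, so h = n. Since x ≤ h, x ≤ n.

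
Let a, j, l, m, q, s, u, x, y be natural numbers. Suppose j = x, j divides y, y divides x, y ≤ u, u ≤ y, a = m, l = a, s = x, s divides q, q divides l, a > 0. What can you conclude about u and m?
u ≤ m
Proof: Since j = x and j divides y, x divides y. Since y divides x, x = y. y ≤ u and u ≤ y, hence y = u. From x = y, x = u. s = x and s divides q, hence x divides q. From q divides l, x divides l. l = a, so x divides a. a > 0, so x ≤ a. a = m, so x ≤ m. Since x = u, u ≤ m.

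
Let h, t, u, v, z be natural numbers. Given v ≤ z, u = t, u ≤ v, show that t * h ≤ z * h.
Because u = t and u ≤ v, t ≤ v. Since v ≤ z, t ≤ z. Then t * h ≤ z * h.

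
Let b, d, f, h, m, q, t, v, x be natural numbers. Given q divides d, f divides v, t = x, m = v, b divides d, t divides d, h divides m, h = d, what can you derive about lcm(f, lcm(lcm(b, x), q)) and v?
lcm(f, lcm(lcm(b, x), q)) divides v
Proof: From t = x and t divides d, x divides d. b divides d, so lcm(b, x) divides d. q divides d, so lcm(lcm(b, x), q) divides d. Because h = d and h divides m, d divides m. m = v, so d divides v. From lcm(lcm(b, x), q) divides d, lcm(lcm(b, x), q) divides v. f divides v, so lcm(f, lcm(lcm(b, x), q)) divides v.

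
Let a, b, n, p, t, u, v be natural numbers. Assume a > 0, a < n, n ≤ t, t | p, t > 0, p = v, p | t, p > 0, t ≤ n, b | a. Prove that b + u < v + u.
Because b | a and a > 0, b ≤ a. n ≤ t and t ≤ n, thus n = t. t | p and p > 0, hence t ≤ p. From p | t and t > 0, p ≤ t. t ≤ p, so t = p. Since n = t, n = p. Since p = v, n = v. a < n, so a < v. From b ≤ a, b < v. Then b + u < v + u.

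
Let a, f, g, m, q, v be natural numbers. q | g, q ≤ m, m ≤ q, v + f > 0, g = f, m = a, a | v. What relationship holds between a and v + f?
a ≤ v + f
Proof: q ≤ m and m ≤ q, hence q = m. m = a, so q = a. From q | g, a | g. From g = f, a | f. a | v, so a | v + f. v + f > 0, so a ≤ v + f.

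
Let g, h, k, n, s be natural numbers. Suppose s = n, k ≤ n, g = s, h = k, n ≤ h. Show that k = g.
g = s and s = n, so g = n. h = k and n ≤ h, hence n ≤ k. Because k ≤ n, n = k. Since g = n, g = k. Then k = g.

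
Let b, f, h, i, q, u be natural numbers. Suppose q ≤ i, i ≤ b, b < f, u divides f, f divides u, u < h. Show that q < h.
Because q ≤ i and i ≤ b, q ≤ b. From b < f, q < f. Because u divides f and f divides u, u = f. Because u < h, f < h. Because q < f, q < h.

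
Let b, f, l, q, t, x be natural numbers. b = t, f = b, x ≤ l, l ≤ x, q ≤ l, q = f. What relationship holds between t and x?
t ≤ x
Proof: l ≤ x and x ≤ l, thus l = x. Because q = f and f = b, q = b. b = t, so q = t. q ≤ l, so t ≤ l. l = x, so t ≤ x.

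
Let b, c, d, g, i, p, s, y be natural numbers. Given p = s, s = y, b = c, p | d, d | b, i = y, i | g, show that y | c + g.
p = s and s = y, hence p = y. p | d and d | b, thus p | b. Since b = c, p | c. Since p = y, y | c. From i = y and i | g, y | g. Since y | c, y | c + g.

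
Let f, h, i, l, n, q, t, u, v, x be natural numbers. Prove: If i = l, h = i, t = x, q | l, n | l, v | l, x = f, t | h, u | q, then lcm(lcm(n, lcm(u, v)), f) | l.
u | q and q | l, so u | l. v | l, so lcm(u, v) | l. n | l, so lcm(n, lcm(u, v)) | l. Because t = x and x = f, t = f. h = i and i = l, therefore h = l. t | h, so t | l. Since t = f, f | l. lcm(n, lcm(u, v)) | l, so lcm(lcm(n, lcm(u, v)), f) | l.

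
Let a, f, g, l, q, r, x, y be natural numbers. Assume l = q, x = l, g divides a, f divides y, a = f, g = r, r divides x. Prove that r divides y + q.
From a = f and g divides a, g divides f. g = r, so r divides f. Since f divides y, r divides y. x = l and l = q, therefore x = q. Since r divides x, r divides q. Since r divides y, r divides y + q.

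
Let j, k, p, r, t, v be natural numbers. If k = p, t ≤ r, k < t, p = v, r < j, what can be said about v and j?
v < j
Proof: k = p and p = v, thus k = v. From k < t, v < t. t ≤ r and r < j, hence t < j. Since v < t, v < j.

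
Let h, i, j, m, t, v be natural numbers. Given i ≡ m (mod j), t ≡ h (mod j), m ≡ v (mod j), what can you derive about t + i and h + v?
t + i ≡ h + v (mod j)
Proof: i ≡ m (mod j) and m ≡ v (mod j), hence i ≡ v (mod j). t ≡ h (mod j), so t + i ≡ h + v (mod j).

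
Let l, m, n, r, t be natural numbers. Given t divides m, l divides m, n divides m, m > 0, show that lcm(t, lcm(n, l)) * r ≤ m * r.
n divides m and l divides m, thus lcm(n, l) divides m. Since t divides m, lcm(t, lcm(n, l)) divides m. From m > 0, lcm(t, lcm(n, l)) ≤ m. By multiplying by a non-negative, lcm(t, lcm(n, l)) * r ≤ m * r.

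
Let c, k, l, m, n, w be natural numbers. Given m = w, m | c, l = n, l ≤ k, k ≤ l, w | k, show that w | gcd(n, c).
k ≤ l and l ≤ k, so k = l. Since l = n, k = n. w | k, so w | n. Because m = w and m | c, w | c. w | n, so w | gcd(n, c).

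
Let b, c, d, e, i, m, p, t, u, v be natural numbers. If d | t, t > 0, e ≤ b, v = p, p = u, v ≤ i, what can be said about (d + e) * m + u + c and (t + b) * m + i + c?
(d + e) * m + u + c ≤ (t + b) * m + i + c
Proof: d | t and t > 0, thus d ≤ t. Since e ≤ b, d + e ≤ t + b. Then (d + e) * m ≤ (t + b) * m. From v = p and p = u, v = u. v ≤ i, so u ≤ i. Since (d + e) * m ≤ (t + b) * m, (d + e) * m + u ≤ (t + b) * m + i. Then (d + e) * m + u + c ≤ (t + b) * m + i + c.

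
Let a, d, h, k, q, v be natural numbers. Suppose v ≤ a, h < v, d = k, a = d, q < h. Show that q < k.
q < h and h < v, so q < v. a = d and d = k, thus a = k. Since v ≤ a, v ≤ k. q < v, so q < k.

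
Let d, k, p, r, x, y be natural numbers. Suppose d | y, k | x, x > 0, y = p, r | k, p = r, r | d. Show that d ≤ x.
y = p and p = r, thus y = r. d | y, so d | r. r | d, so r = d. r | k and k | x, therefore r | x. x > 0, so r ≤ x. r = d, so d ≤ x.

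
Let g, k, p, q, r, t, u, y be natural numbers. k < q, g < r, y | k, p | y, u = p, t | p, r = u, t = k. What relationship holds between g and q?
g < q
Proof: r = u and u = p, therefore r = p. g < r, so g < p. t = k and t | p, so k | p. p | y and y | k, so p | k. Since k | p, k = p. Since k < q, p < q. Since g < p, g < q.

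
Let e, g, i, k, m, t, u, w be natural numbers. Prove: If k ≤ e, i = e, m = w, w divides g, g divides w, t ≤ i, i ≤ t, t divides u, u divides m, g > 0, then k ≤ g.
w divides g and g divides w, therefore w = g. m = w, so m = g. t ≤ i and i ≤ t, therefore t = i. Since t divides u, i divides u. Since u divides m, i divides m. m = g, so i divides g. Because i = e, e divides g. Since g > 0, e ≤ g. k ≤ e, so k ≤ g.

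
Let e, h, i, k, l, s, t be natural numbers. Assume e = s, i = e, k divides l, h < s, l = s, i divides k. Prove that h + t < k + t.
i = e and e = s, hence i = s. Since i divides k, s divides k. l = s and k divides l, thus k divides s. From s divides k, s = k. h < s, so h < k. Then h + t < k + t.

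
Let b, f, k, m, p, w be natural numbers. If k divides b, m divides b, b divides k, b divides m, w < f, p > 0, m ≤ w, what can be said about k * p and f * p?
k * p < f * p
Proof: m divides b and b divides m, hence m = b. b divides k and k divides b, hence b = k. Since m = b, m = k. Because m ≤ w and w < f, m < f. Since m = k, k < f. From p > 0, by multiplying by a positive, k * p < f * p.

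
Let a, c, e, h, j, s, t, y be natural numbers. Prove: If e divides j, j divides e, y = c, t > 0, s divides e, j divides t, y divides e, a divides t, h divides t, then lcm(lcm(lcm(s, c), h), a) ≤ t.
From e divides j and j divides e, e = j. y = c and y divides e, thus c divides e. Since s divides e, lcm(s, c) divides e. e = j, so lcm(s, c) divides j. Since j divides t, lcm(s, c) divides t. Since h divides t, lcm(lcm(s, c), h) divides t. From a divides t, lcm(lcm(lcm(s, c), h), a) divides t. Because t > 0, lcm(lcm(lcm(s, c), h), a) ≤ t.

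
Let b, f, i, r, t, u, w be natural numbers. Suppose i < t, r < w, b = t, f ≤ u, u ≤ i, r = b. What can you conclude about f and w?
f < w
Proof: f ≤ u and u ≤ i, hence f ≤ i. i < t, so f < t. From r = b and r < w, b < w. b = t, so t < w. Since f < t, f < w.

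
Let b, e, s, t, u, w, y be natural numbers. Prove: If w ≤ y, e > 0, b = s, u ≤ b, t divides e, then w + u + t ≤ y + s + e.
From b = s and u ≤ b, u ≤ s. w ≤ y, so w + u ≤ y + s. t divides e and e > 0, hence t ≤ e. w + u ≤ y + s, so w + u + t ≤ y + s + e.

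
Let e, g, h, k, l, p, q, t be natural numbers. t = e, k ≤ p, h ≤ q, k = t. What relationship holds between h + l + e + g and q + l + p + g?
h + l + e + g ≤ q + l + p + g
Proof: h ≤ q, therefore h + l ≤ q + l. k = t and t = e, therefore k = e. k ≤ p, so e ≤ p. Since h + l ≤ q + l, h + l + e ≤ q + l + p. Then h + l + e + g ≤ q + l + p + g.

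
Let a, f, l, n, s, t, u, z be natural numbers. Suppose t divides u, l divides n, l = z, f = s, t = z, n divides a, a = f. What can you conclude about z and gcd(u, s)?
z divides gcd(u, s)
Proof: From t = z and t divides u, z divides u. a = f and n divides a, thus n divides f. From l divides n, l divides f. Since f = s, l divides s. l = z, so z divides s. z divides u, so z divides gcd(u, s).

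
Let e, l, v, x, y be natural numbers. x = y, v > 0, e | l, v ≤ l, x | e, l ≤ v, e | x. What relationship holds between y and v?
y ≤ v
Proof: e | x and x | e, thus e = x. x = y, so e = y. From l ≤ v and v ≤ l, l = v. Since e | l, e | v. e = y, so y | v. v > 0, so y ≤ v.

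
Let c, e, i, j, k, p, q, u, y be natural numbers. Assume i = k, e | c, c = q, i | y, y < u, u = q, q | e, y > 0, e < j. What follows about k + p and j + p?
k + p < j + p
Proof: i | y and y > 0, therefore i ≤ y. From u = q and y < u, y < q. c = q and e | c, thus e | q. Since q | e, e = q. Since e < j, q < j. Since y < q, y < j. Since i ≤ y, i < j. i = k, so k < j. Then k + p < j + p.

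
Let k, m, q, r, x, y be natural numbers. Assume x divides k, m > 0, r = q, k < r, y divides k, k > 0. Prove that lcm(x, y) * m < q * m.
x divides k and y divides k, therefore lcm(x, y) divides k. Since k > 0, lcm(x, y) ≤ k. r = q and k < r, thus k < q. lcm(x, y) ≤ k, so lcm(x, y) < q. Combining with m > 0, by multiplying by a positive, lcm(x, y) * m < q * m.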